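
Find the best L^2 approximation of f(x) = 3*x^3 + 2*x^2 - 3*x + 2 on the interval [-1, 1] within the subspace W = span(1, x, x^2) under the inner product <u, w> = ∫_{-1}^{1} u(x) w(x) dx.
g(x) = 2*x^2 - 6*x/5 + 2

The best approximation g ∈ W is the orthogonal projection of f onto W. Writing g = a_0 + a_1 x + a_2 x^2, the coefficients solve the normal equations G · a = b where
  G_{ij} = <φ_i, φ_j> and b_i = <f, φ_i>, with φ_0 = 1, φ_1 = x, φ_2 = x^2.
G =
  [2, 0, 2/3]
  [0, 2/3, 0]
  [2/3, 0, 2/5],
b = (16/3, -4/5, 32/15).
Solving gives a_0 = 2, a_1 = -6/5, a_2 = 2, so
  g(x) = 2*x^2 - 6*x/5 + 2.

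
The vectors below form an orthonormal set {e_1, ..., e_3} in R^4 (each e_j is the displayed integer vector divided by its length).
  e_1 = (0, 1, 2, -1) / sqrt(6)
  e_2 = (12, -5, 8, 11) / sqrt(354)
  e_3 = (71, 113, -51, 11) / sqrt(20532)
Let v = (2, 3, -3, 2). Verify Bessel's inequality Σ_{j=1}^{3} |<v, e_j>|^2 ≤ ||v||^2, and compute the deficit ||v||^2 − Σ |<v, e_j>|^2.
Σ |<v, e_j>|^2 = 2198/87; ||v||^2 = 26; deficit = 64/87

Write each e_j = u_j / sqrt(<u_j, u_j>) where u_j is the displayed integer vector. Then <v, e_j> = <v, u_j> / sqrt(<u_j, u_j>), so |<v, e_j>|^2 = <v, u_j>^2 / <u_j, u_j>.
Coefficients: <v, e_1> = -5/sqrt(6), <v, e_2> = 7/sqrt(354), <v, e_3> = 656/sqrt(20532).
Square and sum: Σ |<v, e_j>|^2 = 2198/87.
Compute ||v||^2 = v·v = 26.
Deficit = 26 − 2198/87 = 64/87 ≥ 0, confirming Bessel's inequality. (The deficit equals ||v − Σ <v,e_j> e_j||^2, the squared distance from v to span{e_j}.)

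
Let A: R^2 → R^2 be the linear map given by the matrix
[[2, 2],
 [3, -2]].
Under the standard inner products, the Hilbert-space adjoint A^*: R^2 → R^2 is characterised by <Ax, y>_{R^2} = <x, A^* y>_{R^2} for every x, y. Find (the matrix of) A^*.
A^* = A^T =
[[2, 3],
 [2, -2]]

For real matrices with standard dot products, the defining identity <Ax, y> = <x, A^* y> gives (Ax)^T y = x^T (A^*) y, i.e. x^T A^T y = x^T (A^*) y. Since this holds for all x, y, we must have A^* = A^T. Therefore
A^* =
[[2, 3],
 [2, -2]].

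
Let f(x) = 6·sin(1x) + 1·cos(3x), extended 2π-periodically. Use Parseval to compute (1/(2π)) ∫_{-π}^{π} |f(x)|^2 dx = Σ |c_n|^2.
Σ |c_n|^2 = 37/2

Expand |f|^2 and use orthogonality of {sin(nx), cos(mx)} on [-π, π]:
  ∫_{-π}^{π} sin(nx)^2 dx = π, ∫ cos(mx)^2 dx = π, and cross terms integrate to 0.
So ∫_{-π}^{π} f(x)^2 dx = 6^2 · π + 1^2 · π = (36 + 1)π.
Divide by 2π: (36 + 1)/2 = 37/2.
By Parseval, this equals Σ |c_n|^2.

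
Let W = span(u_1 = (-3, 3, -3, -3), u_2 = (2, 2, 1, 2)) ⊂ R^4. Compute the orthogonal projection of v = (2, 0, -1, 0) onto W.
proj_W(v) = (22/43, 14/43, 13/43, 22/43)

Set up U = [u_1 | ... | u_2] ∈ R^(4×2). The projector onto W = col(U) is P = U (U^T U)^(-1) U^T.
Compute U^T U =
  [36, -9]
  [-9, 13],
and U^T v = (-3, 3).
Solve U^T U · c = U^T v for the coefficients: c = (-4/129, 9/43). The projection is proj_W(v) = U c.
Check: (v - proj_W(v)) · u_1 = 0  (should be 0).
Check: (v - proj_W(v)) · u_2 = 0  (should be 0).
Result: proj_W(v) = (22/43, 14/43, 13/43, 22/43).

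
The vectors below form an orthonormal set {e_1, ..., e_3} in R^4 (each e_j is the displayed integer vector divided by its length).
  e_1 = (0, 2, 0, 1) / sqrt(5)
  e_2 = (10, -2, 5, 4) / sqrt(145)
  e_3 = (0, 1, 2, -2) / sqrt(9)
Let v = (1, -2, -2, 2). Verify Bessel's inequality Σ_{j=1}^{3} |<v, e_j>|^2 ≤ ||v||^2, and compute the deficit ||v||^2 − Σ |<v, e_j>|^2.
Σ |<v, e_j>|^2 = 3368/261; ||v||^2 = 13; deficit = 25/261

Write each e_j = u_j / sqrt(<u_j, u_j>) where u_j is the displayed integer vector. Then <v, e_j> = <v, u_j> / sqrt(<u_j, u_j>), so |<v, e_j>|^2 = <v, u_j>^2 / <u_j, u_j>.
Coefficients: <v, e_1> = -2/sqrt(5), <v, e_2> = 12/sqrt(145), <v, e_3> = -10/sqrt(9).
Square and sum: Σ |<v, e_j>|^2 = 3368/261.
Compute ||v||^2 = v·v = 13.
Deficit = 13 − 3368/261 = 25/261 ≥ 0, confirming Bessel's inequality. (The deficit equals ||v − Σ <v,e_j> e_j||^2, the squared distance from v to span{e_j}.)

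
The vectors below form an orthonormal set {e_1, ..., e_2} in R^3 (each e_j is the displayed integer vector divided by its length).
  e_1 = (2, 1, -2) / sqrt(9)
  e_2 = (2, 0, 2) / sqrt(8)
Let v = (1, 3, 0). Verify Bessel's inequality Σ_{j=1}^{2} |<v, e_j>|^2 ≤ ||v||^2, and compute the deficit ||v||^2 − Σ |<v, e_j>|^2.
Σ |<v, e_j>|^2 = 59/18; ||v||^2 = 10; deficit = 121/18

Write each e_j = u_j / sqrt(<u_j, u_j>) where u_j is the displayed integer vector. Then <v, e_j> = <v, u_j> / sqrt(<u_j, u_j>), so |<v, e_j>|^2 = <v, u_j>^2 / <u_j, u_j>.
Coefficients: <v, e_1> = 5/sqrt(9), <v, e_2> = 2/sqrt(8).
Square and sum: Σ |<v, e_j>|^2 = 59/18.
Compute ||v||^2 = v·v = 10.
Deficit = 10 − 59/18 = 121/18 ≥ 0, confirming Bessel's inequality. (The deficit equals ||v − Σ <v,e_j> e_j||^2, the squared distance from v to span{e_j}.)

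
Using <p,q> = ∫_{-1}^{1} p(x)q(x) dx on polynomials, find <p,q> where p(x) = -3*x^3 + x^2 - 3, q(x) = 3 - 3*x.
<p,q> = -62/5

Expand the product: p(x)·q(x) = 9*x^4 - 12*x^3 + 3*x^2 + 9*x - 9.
∫_{-1}^{1} of each monomial x^k gives [2/(k+1) if k even, 0 if k odd]. Integrating term-by-term (or equivalently evaluating the antiderivative F(x) = 9*x^5/5 - 3*x^4 + x^3 + 9*x^2/2 - 9*x at the endpoints):
  F(1) − F(−1) = -47/10 − (77/10) = -62/5.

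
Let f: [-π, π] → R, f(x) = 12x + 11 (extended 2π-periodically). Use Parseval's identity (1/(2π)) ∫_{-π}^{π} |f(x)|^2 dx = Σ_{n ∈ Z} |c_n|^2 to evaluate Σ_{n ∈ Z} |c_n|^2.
Σ |c_n|^2 = 48π^2 + 121

Expand and integrate term by term over [-π, π]:
  ∫ (12x)^2 dx = 144·(2π^3/3); ∫ 2·12·(11)·x dx = 0 (odd integrand); ∫ 11^2 dx = 121·2π.
So (1/(2π)) ∫_{-π}^{π} (12x + 11)^2 dx = 144π^2/3 + 121 = 48π^2 + 121.
Parseval ⇒ Σ |c_n|^2 = 48π^2 + 121.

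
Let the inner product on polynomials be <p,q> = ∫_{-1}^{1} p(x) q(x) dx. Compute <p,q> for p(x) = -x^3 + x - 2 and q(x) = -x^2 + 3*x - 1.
<p,q> = 92/15

Expand the product: p(x)·q(x) = x^5 - 3*x^4 + 5*x^2 - 7*x + 2.
∫_{-1}^{1} of each monomial x^k gives [2/(k+1) if k even, 0 if k odd]. Integrating term-by-term (or equivalently evaluating the antiderivative F(x) = x^6/6 - 3*x^5/5 + 5*x^3/3 - 7*x^2/2 + 2*x at the endpoints):
  F(1) − F(−1) = -4/15 − (-32/5) = 92/15.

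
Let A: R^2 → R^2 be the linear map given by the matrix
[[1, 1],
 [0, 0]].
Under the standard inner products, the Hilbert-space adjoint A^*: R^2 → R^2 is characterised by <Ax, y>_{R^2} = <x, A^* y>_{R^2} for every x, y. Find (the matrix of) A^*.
A^* = A^T =
[[1, 0],
 [1, 0]]

For real matrices with standard dot products, the defining identity <Ax, y> = <x, A^* y> gives (Ax)^T y = x^T (A^*) y, i.e. x^T A^T y = x^T (A^*) y. Since this holds for all x, y, we must have A^* = A^T. Therefore
A^* =
[[1, 0],
 [1, 0]].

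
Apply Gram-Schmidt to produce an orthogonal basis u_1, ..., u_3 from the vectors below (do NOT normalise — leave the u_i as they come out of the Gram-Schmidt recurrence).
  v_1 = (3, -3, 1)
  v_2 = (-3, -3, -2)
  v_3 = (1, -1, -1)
Orthogonal basis:
  u_1 = (3, -3, 1)
  u_2 = (-51/19, -63/19, -36/19)
  u_3 = (12/23, 4/23, -24/23)

Apply the Gram-Schmidt recurrence
  u_1 = v_1
  u_i = v_i − Σ_{j<i} ((v_i · u_j) / (u_j · u_j)) · u_j.

Step by step this gives:
  u_1 = (3, -3, 1)
  u_2 = (-51/19, -63/19, -36/19)
  u_3 = (12/23, 4/23, -24/23)

Orthogonality check:
  u_2 · u_1 = 0 (should be 0)
  u_3 · u_1 = 0 (should be 0)
  u_3 · u_2 = 0 (should be 0)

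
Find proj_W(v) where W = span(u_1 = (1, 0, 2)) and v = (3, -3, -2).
proj_W(v) = (-1/5, 0, -2/5)

Set up U = [u_1 | ... | u_1] ∈ R^(3×1). The projector onto W = col(U) is P = U (U^T U)^(-1) U^T.
Compute U^T U =
  [5],
and U^T v = (-1).
Solve U^T U · c = U^T v for the coefficients: c = (-1/5). The projection is proj_W(v) = U c.
Check: (v - proj_W(v)) · u_1 = 0  (should be 0).
Result: proj_W(v) = (-1/5, 0, -2/5).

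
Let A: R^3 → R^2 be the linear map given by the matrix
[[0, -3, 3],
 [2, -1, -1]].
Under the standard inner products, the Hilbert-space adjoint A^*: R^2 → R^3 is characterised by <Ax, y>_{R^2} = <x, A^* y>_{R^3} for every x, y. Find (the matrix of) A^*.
A^* = A^T =
[[0, 2],
 [-3, -1],
 [3, -1]]

For real matrices with standard dot products, the defining identity <Ax, y> = <x, A^* y> gives (Ax)^T y = x^T (A^*) y, i.e. x^T A^T y = x^T (A^*) y. Since this holds for all x, y, we must have A^* = A^T. Therefore
A^* =
[[0, 2],
 [-3, -1],
 [3, -1]].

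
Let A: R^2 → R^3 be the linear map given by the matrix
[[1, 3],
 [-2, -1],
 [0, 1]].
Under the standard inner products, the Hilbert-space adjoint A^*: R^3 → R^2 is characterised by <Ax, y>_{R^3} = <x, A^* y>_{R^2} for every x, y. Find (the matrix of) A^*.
A^* = A^T =
[[1, -2, 0],
 [3, -1, 1]]

For real matrices with standard dot products, the defining identity <Ax, y> = <x, A^* y> gives (Ax)^T y = x^T (A^*) y, i.e. x^T A^T y = x^T (A^*) y. Since this holds for all x, y, we must have A^* = A^T. Therefore
A^* =
[[1, -2, 0],
 [3, -1, 1]].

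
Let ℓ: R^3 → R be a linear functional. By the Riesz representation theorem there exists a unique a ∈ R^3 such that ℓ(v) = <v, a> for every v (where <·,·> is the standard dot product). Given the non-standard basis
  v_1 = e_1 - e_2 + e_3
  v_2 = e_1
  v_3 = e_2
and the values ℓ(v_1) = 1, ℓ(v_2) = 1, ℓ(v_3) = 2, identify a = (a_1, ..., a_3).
a = (1, 2, 2)

Write a = (a_1, ..., a_3) in the standard basis. For each basis vector v_i, ℓ(v_i) = <v_i, a> is a linear equation in the a_j's. Collect the n equations into a matrix system V a = ℓ, where row i of V is v_i (expressed in the standard basis). Since V is invertible (lower-triangular with 1s on the diagonal, up to permutation), solve by back-substitution:
  V =
[[1, -1, 1],
 [1, 0, 0],
 [0, 1, 0]]
  V a = (1, 1, 2)
Solving gives a = (1, 2, 2).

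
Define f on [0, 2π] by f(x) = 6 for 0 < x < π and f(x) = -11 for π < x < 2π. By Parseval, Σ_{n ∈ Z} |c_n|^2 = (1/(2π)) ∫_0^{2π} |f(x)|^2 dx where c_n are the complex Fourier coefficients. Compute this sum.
Σ |c_n|^2 = 157/2

Parseval equates the L^2 energy of f (normalised by 1/(2π)) with the ℓ^2 sum of its Fourier coefficients: (1/(2π)) ∫_0^{2π} |f|^2 = Σ |c_n|^2.
Compute the left side: (1/(2π)) [∫_0^π 6^2 dx + ∫_π^{2π} (-11)^2 dx] = (1/(2π)) · (36π + 121π) = (36 + 121)/2 = 157/2.
So Σ_{n ∈ Z} |c_n|^2 = 157/2.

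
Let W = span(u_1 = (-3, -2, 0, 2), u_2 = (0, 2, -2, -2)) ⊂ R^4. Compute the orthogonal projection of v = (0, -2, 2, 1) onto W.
proj_W(v) = (6/35, -57/35, 61/35, 57/35)

Set up U = [u_1 | ... | u_2] ∈ R^(4×2). The projector onto W = col(U) is P = U (U^T U)^(-1) U^T.
Compute U^T U =
  [17, -8]
  [-8, 12],
and U^T v = (6, -10).
Solve U^T U · c = U^T v for the coefficients: c = (-2/35, -61/70). The projection is proj_W(v) = U c.
Check: (v - proj_W(v)) · u_1 = 0  (should be 0).
Check: (v - proj_W(v)) · u_2 = 0  (should be 0).
Result: proj_W(v) = (6/35, -57/35, 61/35, 57/35).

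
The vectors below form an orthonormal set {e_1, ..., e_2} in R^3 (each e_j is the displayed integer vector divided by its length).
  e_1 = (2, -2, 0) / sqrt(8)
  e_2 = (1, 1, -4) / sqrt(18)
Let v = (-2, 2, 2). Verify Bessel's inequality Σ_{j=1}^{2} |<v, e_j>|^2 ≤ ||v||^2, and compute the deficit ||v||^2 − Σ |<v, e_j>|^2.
Σ |<v, e_j>|^2 = 104/9; ||v||^2 = 12; deficit = 4/9

Write each e_j = u_j / sqrt(<u_j, u_j>) where u_j is the displayed integer vector. Then <v, e_j> = <v, u_j> / sqrt(<u_j, u_j>), so |<v, e_j>|^2 = <v, u_j>^2 / <u_j, u_j>.
Coefficients: <v, e_1> = -8/sqrt(8), <v, e_2> = -8/sqrt(18).
Square and sum: Σ |<v, e_j>|^2 = 104/9.
Compute ||v||^2 = v·v = 12.
Deficit = 12 − 104/9 = 4/9 ≥ 0, confirming Bessel's inequality. (The deficit equals ||v − Σ <v,e_j> e_j||^2, the squared distance from v to span{e_j}.)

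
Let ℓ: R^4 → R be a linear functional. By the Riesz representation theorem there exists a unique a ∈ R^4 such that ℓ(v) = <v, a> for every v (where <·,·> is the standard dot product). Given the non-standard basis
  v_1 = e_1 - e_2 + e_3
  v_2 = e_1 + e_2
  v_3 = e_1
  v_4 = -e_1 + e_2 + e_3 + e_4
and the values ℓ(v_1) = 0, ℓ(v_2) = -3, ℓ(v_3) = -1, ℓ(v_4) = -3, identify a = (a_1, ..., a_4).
a = (-1, -2, -1, -1)

Write a = (a_1, ..., a_4) in the standard basis. For each basis vector v_i, ℓ(v_i) = <v_i, a> is a linear equation in the a_j's. Collect the n equations into a matrix system V a = ℓ, where row i of V is v_i (expressed in the standard basis). Since V is invertible (lower-triangular with 1s on the diagonal, up to permutation), solve by back-substitution:
  V =
[[1, -1, 1, 0],
 [1, 1, 0, 0],
 [1, 0, 0, 0],
 [-1, 1, 1, 1]]
  V a = (0, -3, -1, -3)
Solving gives a = (-1, -2, -1, -1).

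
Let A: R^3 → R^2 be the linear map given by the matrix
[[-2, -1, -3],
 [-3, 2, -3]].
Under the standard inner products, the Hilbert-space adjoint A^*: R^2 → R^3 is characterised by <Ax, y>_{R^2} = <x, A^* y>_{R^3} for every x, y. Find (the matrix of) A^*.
A^* = A^T =
[[-2, -3],
 [-1, 2],
 [-3, -3]]

For real matrices with standard dot products, the defining identity <Ax, y> = <x, A^* y> gives (Ax)^T y = x^T (A^*) y, i.e. x^T A^T y = x^T (A^*) y. Since this holds for all x, y, we must have A^* = A^T. Therefore
A^* =
[[-2, -3],
 [-1, 2],
 [-3, -3]].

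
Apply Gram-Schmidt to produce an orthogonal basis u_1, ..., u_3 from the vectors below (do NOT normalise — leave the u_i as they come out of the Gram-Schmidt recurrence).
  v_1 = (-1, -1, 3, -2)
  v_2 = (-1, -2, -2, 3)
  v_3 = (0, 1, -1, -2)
Orthogonal basis:
  u_1 = (-1, -1, 3, -2)
  u_2 = (-8/5, -13/5, -1/5, 9/5)
  u_3 = (-16/21, -5/21, -23/21, -8/7)

Apply the Gram-Schmidt recurrence
  u_1 = v_1
  u_i = v_i − Σ_{j<i} ((v_i · u_j) / (u_j · u_j)) · u_j.

Step by step this gives:
  u_1 = (-1, -1, 3, -2)
  u_2 = (-8/5, -13/5, -1/5, 9/5)
  u_3 = (-16/21, -5/21, -23/21, -8/7)

Orthogonality check:
  u_2 · u_1 = 0 (should be 0)
  u_3 · u_1 = 0 (should be 0)
  u_3 · u_2 = 0 (should be 0)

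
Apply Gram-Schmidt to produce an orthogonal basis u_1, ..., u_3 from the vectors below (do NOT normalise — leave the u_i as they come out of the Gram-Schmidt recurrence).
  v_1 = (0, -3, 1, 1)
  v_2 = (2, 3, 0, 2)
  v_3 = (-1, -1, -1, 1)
Orthogonal basis:
  u_1 = (0, -3, 1, 1)
  u_2 = (2, 12/11, 7/11, 29/11)
  u_3 = (-19/23, -2/23, -28/23, 22/23)

Apply the Gram-Schmidt recurrence
  u_1 = v_1
  u_i = v_i − Σ_{j<i} ((v_i · u_j) / (u_j · u_j)) · u_j.

Step by step this gives:
  u_1 = (0, -3, 1, 1)
  u_2 = (2, 12/11, 7/11, 29/11)
  u_3 = (-19/23, -2/23, -28/23, 22/23)

Orthogonality check:
  u_2 · u_1 = 0 (should be 0)
  u_3 · u_1 = 0 (should be 0)
  u_3 · u_2 = 0 (should be 0)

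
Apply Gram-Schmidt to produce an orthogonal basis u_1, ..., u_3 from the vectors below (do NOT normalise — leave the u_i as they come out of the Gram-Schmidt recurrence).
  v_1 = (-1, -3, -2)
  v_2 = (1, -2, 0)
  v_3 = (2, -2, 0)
Orthogonal basis:
  u_1 = (-1, -3, -2)
  u_2 = (19/14, -13/14, 5/7)
  u_3 = (16/45, 8/45, -4/9)

Apply the Gram-Schmidt recurrence
  u_1 = v_1
  u_i = v_i − Σ_{j<i} ((v_i · u_j) / (u_j · u_j)) · u_j.

Step by step this gives:
  u_1 = (-1, -3, -2)
  u_2 = (19/14, -13/14, 5/7)
  u_3 = (16/45, 8/45, -4/9)

Orthogonality check:
  u_2 · u_1 = 0 (should be 0)
  u_3 · u_1 = 0 (should be 0)
  u_3 · u_2 = 0 (should be 0)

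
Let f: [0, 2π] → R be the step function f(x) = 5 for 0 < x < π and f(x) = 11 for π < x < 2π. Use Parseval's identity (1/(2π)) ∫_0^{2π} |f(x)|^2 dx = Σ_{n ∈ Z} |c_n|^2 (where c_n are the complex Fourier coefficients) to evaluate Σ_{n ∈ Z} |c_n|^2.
Σ |c_n|^2 = 73

Parseval equates the L^2 energy of f (normalised by 1/(2π)) with the ℓ^2 sum of its Fourier coefficients: (1/(2π)) ∫_0^{2π} |f|^2 = Σ |c_n|^2.
Compute the left side: (1/(2π)) [∫_0^π 5^2 dx + ∫_π^{2π} 11^2 dx] = (1/(2π)) · (25π + 121π) = (25 + 121)/2 = 73.
So Σ_{n ∈ Z} |c_n|^2 = 73.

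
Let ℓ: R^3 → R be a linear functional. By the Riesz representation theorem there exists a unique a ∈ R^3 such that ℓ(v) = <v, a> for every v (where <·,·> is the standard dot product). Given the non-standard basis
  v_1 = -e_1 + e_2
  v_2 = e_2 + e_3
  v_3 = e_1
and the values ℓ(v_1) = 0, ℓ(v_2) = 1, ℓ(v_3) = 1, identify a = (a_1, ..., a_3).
a = (1, 1, 0)

Write a = (a_1, ..., a_3) in the standard basis. For each basis vector v_i, ℓ(v_i) = <v_i, a> is a linear equation in the a_j's. Collect the n equations into a matrix system V a = ℓ, where row i of V is v_i (expressed in the standard basis). Since V is invertible (lower-triangular with 1s on the diagonal, up to permutation), solve by back-substitution:
  V =
[[-1, 1, 0],
 [0, 1, 1],
 [1, 0, 0]]
  V a = (0, 1, 1)
Solving gives a = (1, 1, 0).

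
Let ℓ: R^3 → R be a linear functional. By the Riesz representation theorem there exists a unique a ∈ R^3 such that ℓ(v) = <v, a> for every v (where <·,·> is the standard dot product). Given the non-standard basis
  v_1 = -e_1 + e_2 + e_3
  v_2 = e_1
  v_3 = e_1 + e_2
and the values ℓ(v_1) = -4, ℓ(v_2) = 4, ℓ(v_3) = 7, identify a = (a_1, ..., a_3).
a = (4, 3, -3)

Write a = (a_1, ..., a_3) in the standard basis. For each basis vector v_i, ℓ(v_i) = <v_i, a> is a linear equation in the a_j's. Collect the n equations into a matrix system V a = ℓ, where row i of V is v_i (expressed in the standard basis). Since V is invertible (lower-triangular with 1s on the diagonal, up to permutation), solve by back-substitution:
  V =
[[-1, 1, 1],
 [1, 0, 0],
 [1, 1, 0]]
  V a = (-4, 4, 7)
Solving gives a = (4, 3, -3).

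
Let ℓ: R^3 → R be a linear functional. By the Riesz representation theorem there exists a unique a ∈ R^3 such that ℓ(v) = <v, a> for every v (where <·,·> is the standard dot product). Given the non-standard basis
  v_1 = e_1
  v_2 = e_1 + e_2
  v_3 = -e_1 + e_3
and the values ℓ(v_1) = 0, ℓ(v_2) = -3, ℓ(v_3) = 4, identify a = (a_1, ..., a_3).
a = (0, -3, 4)

Write a = (a_1, ..., a_3) in the standard basis. For each basis vector v_i, ℓ(v_i) = <v_i, a> is a linear equation in the a_j's. Collect the n equations into a matrix system V a = ℓ, where row i of V is v_i (expressed in the standard basis). Since V is invertible (lower-triangular with 1s on the diagonal, up to permutation), solve by back-substitution:
  V =
[[1, 0, 0],
 [1, 1, 0],
 [-1, 0, 1]]
  V a = (0, -3, 4)
Solving gives a = (0, -3, 4).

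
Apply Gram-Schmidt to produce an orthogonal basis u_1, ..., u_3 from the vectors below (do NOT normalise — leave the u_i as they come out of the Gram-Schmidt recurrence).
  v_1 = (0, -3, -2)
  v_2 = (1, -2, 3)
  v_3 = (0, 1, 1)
Orthogonal basis:
  u_1 = (0, -3, -2)
  u_2 = (1, -2, 3)
  u_3 = (-1/14, -1/91, 3/182)

Apply the Gram-Schmidt recurrence
  u_1 = v_1
  u_i = v_i − Σ_{j<i} ((v_i · u_j) / (u_j · u_j)) · u_j.

Step by step this gives:
  u_1 = (0, -3, -2)
  u_2 = (1, -2, 3)
  u_3 = (-1/14, -1/91, 3/182)

Orthogonality check:
  u_2 · u_1 = 0 (should be 0)
  u_3 · u_1 = 0 (should be 0)
  u_3 · u_2 = 0 (should be 0)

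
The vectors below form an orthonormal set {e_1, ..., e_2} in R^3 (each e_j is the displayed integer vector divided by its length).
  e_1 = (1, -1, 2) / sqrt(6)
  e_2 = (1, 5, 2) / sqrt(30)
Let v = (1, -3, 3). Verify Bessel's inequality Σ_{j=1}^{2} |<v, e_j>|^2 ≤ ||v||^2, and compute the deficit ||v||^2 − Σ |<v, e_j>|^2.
Σ |<v, e_j>|^2 = 94/5; ||v||^2 = 19; deficit = 1/5

Write each e_j = u_j / sqrt(<u_j, u_j>) where u_j is the displayed integer vector. Then <v, e_j> = <v, u_j> / sqrt(<u_j, u_j>), so |<v, e_j>|^2 = <v, u_j>^2 / <u_j, u_j>.
Coefficients: <v, e_1> = 10/sqrt(6), <v, e_2> = -8/sqrt(30).
Square and sum: Σ |<v, e_j>|^2 = 94/5.
Compute ||v||^2 = v·v = 19.
Deficit = 19 − 94/5 = 1/5 ≥ 0, confirming Bessel's inequality. (The deficit equals ||v − Σ <v,e_j> e_j||^2, the squared distance from v to span{e_j}.)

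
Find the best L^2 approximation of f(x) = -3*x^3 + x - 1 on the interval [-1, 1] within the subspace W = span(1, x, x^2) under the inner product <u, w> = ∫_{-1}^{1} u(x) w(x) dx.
g(x) = -4*x/5 - 1

The best approximation g ∈ W is the orthogonal projection of f onto W. Writing g = a_0 + a_1 x + a_2 x^2, the coefficients solve the normal equations G · a = b where
  G_{ij} = <φ_i, φ_j> and b_i = <f, φ_i>, with φ_0 = 1, φ_1 = x, φ_2 = x^2.
G =
  [2, 0, 2/3]
  [0, 2/3, 0]
  [2/3, 0, 2/5],
b = (-2, -8/15, -2/3).
Solving gives a_0 = -1, a_1 = -4/5, a_2 = 0, so
  g(x) = -4*x/5 - 1.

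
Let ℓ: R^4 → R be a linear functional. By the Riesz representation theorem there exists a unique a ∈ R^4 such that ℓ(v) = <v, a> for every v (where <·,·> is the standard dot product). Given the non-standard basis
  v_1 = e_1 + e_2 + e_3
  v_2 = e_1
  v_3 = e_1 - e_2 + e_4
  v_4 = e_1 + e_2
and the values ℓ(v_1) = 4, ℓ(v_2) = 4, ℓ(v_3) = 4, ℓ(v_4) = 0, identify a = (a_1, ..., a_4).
a = (4, -4, 4, -4)

Write a = (a_1, ..., a_4) in the standard basis. For each basis vector v_i, ℓ(v_i) = <v_i, a> is a linear equation in the a_j's. Collect the n equations into a matrix system V a = ℓ, where row i of V is v_i (expressed in the standard basis). Since V is invertible (lower-triangular with 1s on the diagonal, up to permutation), solve by back-substitution:
  V =
[[1, 1, 1, 0],
 [1, 0, 0, 0],
 [1, -1, 0, 1],
 [1, 1, 0, 0]]
  V a = (4, 4, 4, 0)
Solving gives a = (4, -4, 4, -4).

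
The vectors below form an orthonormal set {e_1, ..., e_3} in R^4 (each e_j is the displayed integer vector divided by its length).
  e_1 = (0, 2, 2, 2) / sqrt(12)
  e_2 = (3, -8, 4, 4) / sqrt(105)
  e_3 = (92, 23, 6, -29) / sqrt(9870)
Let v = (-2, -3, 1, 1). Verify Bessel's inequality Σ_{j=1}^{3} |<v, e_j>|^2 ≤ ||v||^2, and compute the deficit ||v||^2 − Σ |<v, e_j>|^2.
Σ |<v, e_j>|^2 = 681/47; ||v||^2 = 15; deficit = 24/47

Write each e_j = u_j / sqrt(<u_j, u_j>) where u_j is the displayed integer vector. Then <v, e_j> = <v, u_j> / sqrt(<u_j, u_j>), so |<v, e_j>|^2 = <v, u_j>^2 / <u_j, u_j>.
Coefficients: <v, e_1> = -2/sqrt(12), <v, e_2> = 26/sqrt(105), <v, e_3> = -276/sqrt(9870).
Square and sum: Σ |<v, e_j>|^2 = 681/47.
Compute ||v||^2 = v·v = 15.
Deficit = 15 − 681/47 = 24/47 ≥ 0, confirming Bessel's inequality. (The deficit equals ||v − Σ <v,e_j> e_j||^2, the squared distance from v to span{e_j}.)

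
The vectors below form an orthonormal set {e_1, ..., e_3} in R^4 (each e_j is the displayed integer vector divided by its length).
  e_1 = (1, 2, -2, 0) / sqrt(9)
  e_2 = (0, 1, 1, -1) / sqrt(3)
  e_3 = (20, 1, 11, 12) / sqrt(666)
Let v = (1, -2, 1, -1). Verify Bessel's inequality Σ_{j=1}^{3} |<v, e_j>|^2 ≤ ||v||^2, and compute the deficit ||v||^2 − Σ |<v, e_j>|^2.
Σ |<v, e_j>|^2 = 713/222; ||v||^2 = 7; deficit = 841/222

Write each e_j = u_j / sqrt(<u_j, u_j>) where u_j is the displayed integer vector. Then <v, e_j> = <v, u_j> / sqrt(<u_j, u_j>), so |<v, e_j>|^2 = <v, u_j>^2 / <u_j, u_j>.
Coefficients: <v, e_1> = -5/sqrt(9), <v, e_2> = 0/sqrt(3), <v, e_3> = 17/sqrt(666).
Square and sum: Σ |<v, e_j>|^2 = 713/222.
Compute ||v||^2 = v·v = 7.
Deficit = 7 − 713/222 = 841/222 ≥ 0, confirming Bessel's inequality. (The deficit equals ||v − Σ <v,e_j> e_j||^2, the squared distance from v to span{e_j}.)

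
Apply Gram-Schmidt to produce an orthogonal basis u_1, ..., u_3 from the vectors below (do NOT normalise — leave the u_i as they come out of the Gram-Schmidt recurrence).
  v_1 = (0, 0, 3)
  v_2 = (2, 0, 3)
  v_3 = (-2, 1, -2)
Orthogonal basis:
  u_1 = (0, 0, 3)
  u_2 = (2, 0, 0)
  u_3 = (0, 1, 0)

Apply the Gram-Schmidt recurrence
  u_1 = v_1
  u_i = v_i − Σ_{j<i} ((v_i · u_j) / (u_j · u_j)) · u_j.

Step by step this gives:
  u_1 = (0, 0, 3)
  u_2 = (2, 0, 0)
  u_3 = (0, 1, 0)

Orthogonality check:
  u_2 · u_1 = 0 (should be 0)
  u_3 · u_1 = 0 (should be 0)
  u_3 · u_2 = 0 (should be 0)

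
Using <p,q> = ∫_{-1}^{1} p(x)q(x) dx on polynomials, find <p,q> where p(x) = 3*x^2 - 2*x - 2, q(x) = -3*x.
<p,q> = 4

Expand the product: p(x)·q(x) = -9*x^3 + 6*x^2 + 6*x.
∫_{-1}^{1} of each monomial x^k gives [2/(k+1) if k even, 0 if k odd]. Integrating term-by-term (or equivalently evaluating the antiderivative F(x) = -9*x^4/4 + 2*x^3 + 3*x^2 at the endpoints):
  F(1) − F(−1) = 11/4 − (-5/4) = 4.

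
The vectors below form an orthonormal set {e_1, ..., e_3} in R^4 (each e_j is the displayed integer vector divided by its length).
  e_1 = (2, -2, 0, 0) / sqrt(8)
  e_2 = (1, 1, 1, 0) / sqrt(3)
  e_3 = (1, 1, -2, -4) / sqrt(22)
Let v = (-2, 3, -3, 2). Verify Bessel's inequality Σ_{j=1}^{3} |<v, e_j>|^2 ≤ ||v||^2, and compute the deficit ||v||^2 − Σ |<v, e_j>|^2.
Σ |<v, e_j>|^2 = 458/33; ||v||^2 = 26; deficit = 400/33

Write each e_j = u_j / sqrt(<u_j, u_j>) where u_j is the displayed integer vector. Then <v, e_j> = <v, u_j> / sqrt(<u_j, u_j>), so |<v, e_j>|^2 = <v, u_j>^2 / <u_j, u_j>.
Coefficients: <v, e_1> = -10/sqrt(8), <v, e_2> = -2/sqrt(3), <v, e_3> = -1/sqrt(22).
Square and sum: Σ |<v, e_j>|^2 = 458/33.
Compute ||v||^2 = v·v = 26.
Deficit = 26 − 458/33 = 400/33 ≥ 0, confirming Bessel's inequality. (The deficit equals ||v − Σ <v,e_j> e_j||^2, the squared distance from v to span{e_j}.)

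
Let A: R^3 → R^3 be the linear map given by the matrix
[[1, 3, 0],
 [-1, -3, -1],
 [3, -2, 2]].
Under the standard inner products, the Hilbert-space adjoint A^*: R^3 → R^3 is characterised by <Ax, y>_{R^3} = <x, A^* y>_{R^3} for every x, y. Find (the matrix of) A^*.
A^* = A^T =
[[1, -1, 3],
 [3, -3, -2],
 [0, -1, 2]]

For real matrices with standard dot products, the defining identity <Ax, y> = <x, A^* y> gives (Ax)^T y = x^T (A^*) y, i.e. x^T A^T y = x^T (A^*) y. Since this holds for all x, y, we must have A^* = A^T. Therefore
A^* =
[[1, -1, 3],
 [3, -3, -2],
 [0, -1, 2]].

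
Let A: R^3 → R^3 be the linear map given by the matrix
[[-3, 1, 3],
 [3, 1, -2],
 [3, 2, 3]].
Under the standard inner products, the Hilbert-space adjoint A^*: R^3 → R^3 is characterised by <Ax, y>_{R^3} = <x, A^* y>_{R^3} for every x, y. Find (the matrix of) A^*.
A^* = A^T =
[[-3, 3, 3],
 [1, 1, 2],
 [3, -2, 3]]

For real matrices with standard dot products, the defining identity <Ax, y> = <x, A^* y> gives (Ax)^T y = x^T (A^*) y, i.e. x^T A^T y = x^T (A^*) y. Since this holds for all x, y, we must have A^* = A^T. Therefore
A^* =
[[-3, 3, 3],
 [1, 1, 2],
 [3, -2, 3]].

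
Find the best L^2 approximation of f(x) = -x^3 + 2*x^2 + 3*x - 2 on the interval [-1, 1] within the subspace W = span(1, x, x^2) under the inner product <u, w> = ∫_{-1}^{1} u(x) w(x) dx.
g(x) = 2*x^2 + 12*x/5 - 2

The best approximation g ∈ W is the orthogonal projection of f onto W. Writing g = a_0 + a_1 x + a_2 x^2, the coefficients solve the normal equations G · a = b where
  G_{ij} = <φ_i, φ_j> and b_i = <f, φ_i>, with φ_0 = 1, φ_1 = x, φ_2 = x^2.
G =
  [2, 0, 2/3]
  [0, 2/3, 0]
  [2/3, 0, 2/5],
b = (-8/3, 8/5, -8/15).
Solving gives a_0 = -2, a_1 = 12/5, a_2 = 2, so
  g(x) = 2*x^2 + 12*x/5 - 2.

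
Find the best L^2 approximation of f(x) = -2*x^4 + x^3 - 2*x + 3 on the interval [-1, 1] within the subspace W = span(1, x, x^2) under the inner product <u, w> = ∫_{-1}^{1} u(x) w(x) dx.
g(x) = -12*x^2/7 - 7*x/5 + 111/35

The best approximation g ∈ W is the orthogonal projection of f onto W. Writing g = a_0 + a_1 x + a_2 x^2, the coefficients solve the normal equations G · a = b where
  G_{ij} = <φ_i, φ_j> and b_i = <f, φ_i>, with φ_0 = 1, φ_1 = x, φ_2 = x^2.
G =
  [2, 0, 2/3]
  [0, 2/3, 0]
  [2/3, 0, 2/5],
b = (26/5, -14/15, 10/7).
Solving gives a_0 = 111/35, a_1 = -7/5, a_2 = -12/7, so
  g(x) = -12*x^2/7 - 7*x/5 + 111/35.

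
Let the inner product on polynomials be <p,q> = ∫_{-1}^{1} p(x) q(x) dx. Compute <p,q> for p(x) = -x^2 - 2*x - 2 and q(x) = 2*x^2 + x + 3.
<p,q> = -94/5

Expand the product: p(x)·q(x) = -2*x^4 - 5*x^3 - 9*x^2 - 8*x - 6.
∫_{-1}^{1} of each monomial x^k gives [2/(k+1) if k even, 0 if k odd]. Integrating term-by-term (or equivalently evaluating the antiderivative F(x) = -2*x^5/5 - 5*x^4/4 - 3*x^3 - 4*x^2 - 6*x at the endpoints):
  F(1) − F(−1) = -293/20 − (83/20) = -94/5.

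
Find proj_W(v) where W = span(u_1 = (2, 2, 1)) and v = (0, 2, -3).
proj_W(v) = (2/9, 2/9, 1/9)

Set up U = [u_1 | ... | u_1] ∈ R^(3×1). The projector onto W = col(U) is P = U (U^T U)^(-1) U^T.
Compute U^T U =
  [9],
and U^T v = (1).
Solve U^T U · c = U^T v for the coefficients: c = (1/9). The projection is proj_W(v) = U c.
Check: (v - proj_W(v)) · u_1 = 0  (should be 0).
Result: proj_W(v) = (2/9, 2/9, 1/9).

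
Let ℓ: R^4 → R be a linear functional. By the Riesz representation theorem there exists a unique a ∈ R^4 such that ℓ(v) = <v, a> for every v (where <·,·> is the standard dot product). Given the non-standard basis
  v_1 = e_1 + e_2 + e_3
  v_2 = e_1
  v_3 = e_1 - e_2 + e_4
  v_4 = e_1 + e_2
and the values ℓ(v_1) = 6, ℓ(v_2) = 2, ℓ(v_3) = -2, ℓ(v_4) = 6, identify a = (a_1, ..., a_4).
a = (2, 4, 0, 0)

Write a = (a_1, ..., a_4) in the standard basis. For each basis vector v_i, ℓ(v_i) = <v_i, a> is a linear equation in the a_j's. Collect the n equations into a matrix system V a = ℓ, where row i of V is v_i (expressed in the standard basis). Since V is invertible (lower-triangular with 1s on the diagonal, up to permutation), solve by back-substitution:
  V =
[[1, 1, 1, 0],
 [1, 0, 0, 0],
 [1, -1, 0, 1],
 [1, 1, 0, 0]]
  V a = (6, 2, -2, 6)
Solving gives a = (2, 4, 0, 0).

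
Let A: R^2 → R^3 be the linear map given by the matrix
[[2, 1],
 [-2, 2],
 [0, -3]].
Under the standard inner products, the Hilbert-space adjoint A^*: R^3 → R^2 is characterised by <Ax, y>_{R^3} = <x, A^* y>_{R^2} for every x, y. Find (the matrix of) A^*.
A^* = A^T =
[[2, -2, 0],
 [1, 2, -3]]

For real matrices with standard dot products, the defining identity <Ax, y> = <x, A^* y> gives (Ax)^T y = x^T (A^*) y, i.e. x^T A^T y = x^T (A^*) y. Since this holds for all x, y, we must have A^* = A^T. Therefore
A^* =
[[2, -2, 0],
 [1, 2, -3]].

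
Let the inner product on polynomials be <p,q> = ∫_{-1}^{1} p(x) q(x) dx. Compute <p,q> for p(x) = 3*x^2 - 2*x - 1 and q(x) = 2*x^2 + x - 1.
<p,q> = -4/15

Expand the product: p(x)·q(x) = 6*x^4 - x^3 - 7*x^2 + x + 1.
∫_{-1}^{1} of each monomial x^k gives [2/(k+1) if k even, 0 if k odd]. Integrating term-by-term (or equivalently evaluating the antiderivative F(x) = 6*x^5/5 - x^4/4 - 7*x^3/3 + x^2/2 + x at the endpoints):
  F(1) − F(−1) = 7/60 − (23/60) = -4/15.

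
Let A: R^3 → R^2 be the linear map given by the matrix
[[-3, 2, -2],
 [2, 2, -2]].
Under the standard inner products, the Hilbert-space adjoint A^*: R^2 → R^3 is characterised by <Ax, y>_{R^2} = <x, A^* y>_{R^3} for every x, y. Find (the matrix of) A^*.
A^* = A^T =
[[-3, 2],
 [2, 2],
 [-2, -2]]

For real matrices with standard dot products, the defining identity <Ax, y> = <x, A^* y> gives (Ax)^T y = x^T (A^*) y, i.e. x^T A^T y = x^T (A^*) y. Since this holds for all x, y, we must have A^* = A^T. Therefore
A^* =
[[-3, 2],
 [2, 2],
 [-2, -2]].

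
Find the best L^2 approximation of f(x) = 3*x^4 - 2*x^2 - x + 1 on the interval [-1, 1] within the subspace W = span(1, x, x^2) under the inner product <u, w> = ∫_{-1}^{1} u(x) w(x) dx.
g(x) = 4*x^2/7 - x + 26/35

The best approximation g ∈ W is the orthogonal projection of f onto W. Writing g = a_0 + a_1 x + a_2 x^2, the coefficients solve the normal equations G · a = b where
  G_{ij} = <φ_i, φ_j> and b_i = <f, φ_i>, with φ_0 = 1, φ_1 = x, φ_2 = x^2.
G =
  [2, 0, 2/3]
  [0, 2/3, 0]
  [2/3, 0, 2/5],
b = (28/15, -2/3, 76/105).
Solving gives a_0 = 26/35, a_1 = -1, a_2 = 4/7, so
  g(x) = 4*x^2/7 - x + 26/35.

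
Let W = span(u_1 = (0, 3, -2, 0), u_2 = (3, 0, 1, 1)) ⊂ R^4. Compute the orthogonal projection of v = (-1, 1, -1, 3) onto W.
proj_W(v) = (-9/139, 159/139, -109/139, -3/139)

Set up U = [u_1 | ... | u_2] ∈ R^(4×2). The projector onto W = col(U) is P = U (U^T U)^(-1) U^T.
Compute U^T U =
  [13, -2]
  [-2, 11],
and U^T v = (5, -1).
Solve U^T U · c = U^T v for the coefficients: c = (53/139, -3/139). The projection is proj_W(v) = U c.
Check: (v - proj_W(v)) · u_1 = 0  (should be 0).
Check: (v - proj_W(v)) · u_2 = 0  (should be 0).
Result: proj_W(v) = (-9/139, 159/139, -109/139, -3/139).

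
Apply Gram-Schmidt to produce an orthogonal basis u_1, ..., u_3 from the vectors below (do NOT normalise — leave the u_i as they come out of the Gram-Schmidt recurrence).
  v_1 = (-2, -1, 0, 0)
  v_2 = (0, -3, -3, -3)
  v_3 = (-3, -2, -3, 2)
Orthogonal basis:
  u_1 = (-2, -1, 0, 0)
  u_2 = (6/5, -12/5, -3, -3)
  u_3 = (0, 0, -5/2, 5/2)

Apply the Gram-Schmidt recurrence
  u_1 = v_1
  u_i = v_i − Σ_{j<i} ((v_i · u_j) / (u_j · u_j)) · u_j.

Step by step this gives:
  u_1 = (-2, -1, 0, 0)
  u_2 = (6/5, -12/5, -3, -3)
  u_3 = (0, 0, -5/2, 5/2)

Orthogonality check:
  u_2 · u_1 = 0 (should be 0)
  u_3 · u_1 = 0 (should be 0)
  u_3 · u_2 = 0 (should be 0)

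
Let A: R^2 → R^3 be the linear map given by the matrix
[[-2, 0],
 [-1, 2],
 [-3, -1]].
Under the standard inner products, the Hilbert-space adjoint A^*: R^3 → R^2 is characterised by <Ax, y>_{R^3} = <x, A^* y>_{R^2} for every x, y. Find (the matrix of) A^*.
A^* = A^T =
[[-2, -1, -3],
 [0, 2, -1]]

For real matrices with standard dot products, the defining identity <Ax, y> = <x, A^* y> gives (Ax)^T y = x^T (A^*) y, i.e. x^T A^T y = x^T (A^*) y. Since this holds for all x, y, we must have A^* = A^T. Therefore
A^* =
[[-2, -1, -3],
 [0, 2, -1]].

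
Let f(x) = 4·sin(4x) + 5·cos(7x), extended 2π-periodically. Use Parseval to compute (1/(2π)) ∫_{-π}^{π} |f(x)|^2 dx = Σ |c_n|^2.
Σ |c_n|^2 = 41/2

Expand |f|^2 and use orthogonality of {sin(nx), cos(mx)} on [-π, π]:
  ∫_{-π}^{π} sin(nx)^2 dx = π, ∫ cos(mx)^2 dx = π, and cross terms integrate to 0.
So ∫_{-π}^{π} f(x)^2 dx = 4^2 · π + 5^2 · π = (16 + 25)π.
Divide by 2π: (16 + 25)/2 = 41/2.
By Parseval, this equals Σ |c_n|^2.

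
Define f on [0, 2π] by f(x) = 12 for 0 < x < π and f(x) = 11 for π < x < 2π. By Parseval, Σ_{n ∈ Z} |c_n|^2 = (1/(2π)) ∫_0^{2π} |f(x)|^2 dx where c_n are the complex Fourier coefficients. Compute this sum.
Σ |c_n|^2 = 265/2

Parseval equates the L^2 energy of f (normalised by 1/(2π)) with the ℓ^2 sum of its Fourier coefficients: (1/(2π)) ∫_0^{2π} |f|^2 = Σ |c_n|^2.
Compute the left side: (1/(2π)) [∫_0^π 12^2 dx + ∫_π^{2π} 11^2 dx] = (1/(2π)) · (144π + 121π) = (144 + 121)/2 = 265/2.
So Σ_{n ∈ Z} |c_n|^2 = 265/2.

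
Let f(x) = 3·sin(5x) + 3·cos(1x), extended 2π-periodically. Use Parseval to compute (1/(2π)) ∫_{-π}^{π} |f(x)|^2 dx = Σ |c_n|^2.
Σ |c_n|^2 = 9

Expand |f|^2 and use orthogonality of {sin(nx), cos(mx)} on [-π, π]:
  ∫_{-π}^{π} sin(nx)^2 dx = π, ∫ cos(mx)^2 dx = π, and cross terms integrate to 0.
So ∫_{-π}^{π} f(x)^2 dx = 3^2 · π + 3^2 · π = (9 + 9)π.
Divide by 2π: (9 + 9)/2 = 9.
By Parseval, this equals Σ |c_n|^2.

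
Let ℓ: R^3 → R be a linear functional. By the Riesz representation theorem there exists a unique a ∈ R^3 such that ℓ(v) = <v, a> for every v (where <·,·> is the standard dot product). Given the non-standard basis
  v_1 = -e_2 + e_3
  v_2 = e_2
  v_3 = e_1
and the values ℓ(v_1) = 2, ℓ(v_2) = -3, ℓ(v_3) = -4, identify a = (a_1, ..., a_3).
a = (-4, -3, -1)

Write a = (a_1, ..., a_3) in the standard basis. For each basis vector v_i, ℓ(v_i) = <v_i, a> is a linear equation in the a_j's. Collect the n equations into a matrix system V a = ℓ, where row i of V is v_i (expressed in the standard basis). Since V is invertible (lower-triangular with 1s on the diagonal, up to permutation), solve by back-substitution:
  V =
[[0, -1, 1],
 [0, 1, 0],
 [1, 0, 0]]
  V a = (2, -3, -4)
Solving gives a = (-4, -3, -1).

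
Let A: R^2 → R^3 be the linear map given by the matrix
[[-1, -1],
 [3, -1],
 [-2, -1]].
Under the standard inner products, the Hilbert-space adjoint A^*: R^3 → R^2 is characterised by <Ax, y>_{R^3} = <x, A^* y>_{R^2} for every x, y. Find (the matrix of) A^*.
A^* = A^T =
[[-1, 3, -2],
 [-1, -1, -1]]

For real matrices with standard dot products, the defining identity <Ax, y> = <x, A^* y> gives (Ax)^T y = x^T (A^*) y, i.e. x^T A^T y = x^T (A^*) y. Since this holds for all x, y, we must have A^* = A^T. Therefore
A^* =
[[-1, 3, -2],
 [-1, -1, -1]].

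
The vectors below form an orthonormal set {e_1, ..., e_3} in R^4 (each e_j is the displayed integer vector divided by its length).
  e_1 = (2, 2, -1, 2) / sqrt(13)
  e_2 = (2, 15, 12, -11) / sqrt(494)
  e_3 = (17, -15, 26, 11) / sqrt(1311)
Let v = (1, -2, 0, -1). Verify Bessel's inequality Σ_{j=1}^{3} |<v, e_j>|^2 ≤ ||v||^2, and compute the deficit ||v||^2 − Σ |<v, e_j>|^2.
Σ |<v, e_j>|^2 = 129/46; ||v||^2 = 6; deficit = 147/46

Write each e_j = u_j / sqrt(<u_j, u_j>) where u_j is the displayed integer vector. Then <v, e_j> = <v, u_j> / sqrt(<u_j, u_j>), so |<v, e_j>|^2 = <v, u_j>^2 / <u_j, u_j>.
Coefficients: <v, e_1> = -4/sqrt(13), <v, e_2> = -17/sqrt(494), <v, e_3> = 36/sqrt(1311).
Square and sum: Σ |<v, e_j>|^2 = 129/46.
Compute ||v||^2 = v·v = 6.
Deficit = 6 − 129/46 = 147/46 ≥ 0, confirming Bessel's inequality. (The deficit equals ||v − Σ <v,e_j> e_j||^2, the squared distance from v to span{e_j}.)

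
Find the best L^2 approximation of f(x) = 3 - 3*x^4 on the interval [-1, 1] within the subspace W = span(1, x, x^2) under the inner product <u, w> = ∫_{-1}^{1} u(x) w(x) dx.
g(x) = 114/35 - 18*x^2/7

The best approximation g ∈ W is the orthogonal projection of f onto W. Writing g = a_0 + a_1 x + a_2 x^2, the coefficients solve the normal equations G · a = b where
  G_{ij} = <φ_i, φ_j> and b_i = <f, φ_i>, with φ_0 = 1, φ_1 = x, φ_2 = x^2.
G =
  [2, 0, 2/3]
  [0, 2/3, 0]
  [2/3, 0, 2/5],
b = (24/5, 0, 8/7).
Solving gives a_0 = 114/35, a_1 = 0, a_2 = -18/7, so
  g(x) = 114/35 - 18*x^2/7.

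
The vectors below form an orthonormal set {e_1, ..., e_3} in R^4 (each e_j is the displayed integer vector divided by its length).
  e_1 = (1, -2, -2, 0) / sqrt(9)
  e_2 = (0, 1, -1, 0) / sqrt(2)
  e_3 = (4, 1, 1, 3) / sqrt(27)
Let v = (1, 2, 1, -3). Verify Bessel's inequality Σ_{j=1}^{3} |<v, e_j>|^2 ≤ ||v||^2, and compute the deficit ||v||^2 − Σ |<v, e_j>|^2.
Σ |<v, e_j>|^2 = 185/54; ||v||^2 = 15; deficit = 625/54

Write each e_j = u_j / sqrt(<u_j, u_j>) where u_j is the displayed integer vector. Then <v, e_j> = <v, u_j> / sqrt(<u_j, u_j>), so |<v, e_j>|^2 = <v, u_j>^2 / <u_j, u_j>.
Coefficients: <v, e_1> = -5/sqrt(9), <v, e_2> = 1/sqrt(2), <v, e_3> = -2/sqrt(27).
Square and sum: Σ |<v, e_j>|^2 = 185/54.
Compute ||v||^2 = v·v = 15.
Deficit = 15 − 185/54 = 625/54 ≥ 0, confirming Bessel's inequality. (The deficit equals ||v − Σ <v,e_j> e_j||^2, the squared distance from v to span{e_j}.)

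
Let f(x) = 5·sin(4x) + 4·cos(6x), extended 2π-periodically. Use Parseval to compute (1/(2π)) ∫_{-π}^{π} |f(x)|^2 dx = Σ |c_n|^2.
Σ |c_n|^2 = 41/2

Expand |f|^2 and use orthogonality of {sin(nx), cos(mx)} on [-π, π]:
  ∫_{-π}^{π} sin(nx)^2 dx = π, ∫ cos(mx)^2 dx = π, and cross terms integrate to 0.
So ∫_{-π}^{π} f(x)^2 dx = 5^2 · π + 4^2 · π = (25 + 16)π.
Divide by 2π: (25 + 16)/2 = 41/2.
By Parseval, this equals Σ |c_n|^2.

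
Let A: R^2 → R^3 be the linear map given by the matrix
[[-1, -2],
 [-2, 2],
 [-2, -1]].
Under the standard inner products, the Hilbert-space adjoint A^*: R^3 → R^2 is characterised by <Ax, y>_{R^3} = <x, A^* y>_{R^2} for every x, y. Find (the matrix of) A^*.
A^* = A^T =
[[-1, -2, -2],
 [-2, 2, -1]]

For real matrices with standard dot products, the defining identity <Ax, y> = <x, A^* y> gives (Ax)^T y = x^T (A^*) y, i.e. x^T A^T y = x^T (A^*) y. Since this holds for all x, y, we must have A^* = A^T. Therefore
A^* =
[[-1, -2, -2],
 [-2, 2, -1]].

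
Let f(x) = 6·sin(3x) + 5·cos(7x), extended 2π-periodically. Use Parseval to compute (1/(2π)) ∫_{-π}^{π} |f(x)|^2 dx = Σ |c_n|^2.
Σ |c_n|^2 = 61/2

Expand |f|^2 and use orthogonality of {sin(nx), cos(mx)} on [-π, π]:
  ∫_{-π}^{π} sin(nx)^2 dx = π, ∫ cos(mx)^2 dx = π, and cross terms integrate to 0.
So ∫_{-π}^{π} f(x)^2 dx = 6^2 · π + 5^2 · π = (36 + 25)π.
Divide by 2π: (36 + 25)/2 = 61/2.
By Parseval, this equals Σ |c_n|^2.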